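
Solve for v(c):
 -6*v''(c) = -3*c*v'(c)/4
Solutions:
 v(c) = C1 + C2*erfi(c/4)


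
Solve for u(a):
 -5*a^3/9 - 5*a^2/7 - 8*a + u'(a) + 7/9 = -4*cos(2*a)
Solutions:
 u(a) = C1 + 5*a^4/36 + 5*a^3/21 + 4*a^2 - 7*a/9 - 4*sin(a)*cos(a)


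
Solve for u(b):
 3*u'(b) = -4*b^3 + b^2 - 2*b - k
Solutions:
 u(b) = C1 - b^4/3 + b^3/9 - b^2/3 - b*k/3


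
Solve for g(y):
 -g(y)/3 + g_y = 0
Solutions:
 g(y) = C1*exp(y/3)


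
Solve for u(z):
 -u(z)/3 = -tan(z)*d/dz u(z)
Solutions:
 u(z) = C1*sin(z)^(1/3)


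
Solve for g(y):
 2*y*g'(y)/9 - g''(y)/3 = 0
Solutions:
 g(y) = C1 + C2*erfi(sqrt(3)*y/3)


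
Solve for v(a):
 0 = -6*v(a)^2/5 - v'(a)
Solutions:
 v(a) = 5/(C1 + 6*a)


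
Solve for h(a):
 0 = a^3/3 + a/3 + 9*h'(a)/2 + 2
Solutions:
 h(a) = C1 - a^4/54 - a^2/27 - 4*a/9


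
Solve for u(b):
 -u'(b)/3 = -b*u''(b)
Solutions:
 u(b) = C1 + C2*b^(4/3)


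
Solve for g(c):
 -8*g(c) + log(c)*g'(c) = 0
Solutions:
 g(c) = C1*exp(8*li(c))


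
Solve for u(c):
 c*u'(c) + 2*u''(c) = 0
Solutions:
 u(c) = C1 + C2*erf(c/2)


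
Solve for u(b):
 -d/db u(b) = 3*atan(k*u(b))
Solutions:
 Integral(1/atan(_y*k), (_y, u(b))) = C1 - 3*b


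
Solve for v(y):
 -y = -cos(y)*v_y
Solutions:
 v(y) = C1 + Integral(y/cos(y), y)


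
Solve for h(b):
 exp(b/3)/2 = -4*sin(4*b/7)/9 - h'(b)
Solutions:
 h(b) = C1 - 3*exp(b/3)/2 + 7*cos(4*b/7)/9


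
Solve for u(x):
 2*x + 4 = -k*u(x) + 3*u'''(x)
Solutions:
 u(x) = C1*exp(3^(2/3)*k^(1/3)*x/3) + C2*exp(k^(1/3)*x*(-3^(2/3) + 3*3^(1/6)*I)/6) + C3*exp(-k^(1/3)*x*(3^(2/3) + 3*3^(1/6)*I)/6) - 2*x/k - 4/k


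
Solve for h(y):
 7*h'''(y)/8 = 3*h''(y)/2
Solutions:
 h(y) = C1 + C2*y + C3*exp(12*y/7)


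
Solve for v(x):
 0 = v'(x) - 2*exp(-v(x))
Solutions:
 v(x) = log(C1 + 2*x)


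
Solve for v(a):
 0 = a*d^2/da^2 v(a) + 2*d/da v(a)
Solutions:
 v(a) = C1 + C2/a


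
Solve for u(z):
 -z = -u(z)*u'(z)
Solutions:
 u(z) = -sqrt(C1 + z^2)
 u(z) = sqrt(C1 + z^2)


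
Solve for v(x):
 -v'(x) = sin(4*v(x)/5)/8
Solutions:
 x/8 + 5*log(cos(4*v(x)/5) - 1)/8 - 5*log(cos(4*v(x)/5) + 1)/8 = C1


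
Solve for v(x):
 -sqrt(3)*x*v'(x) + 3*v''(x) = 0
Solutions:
 v(x) = C1 + C2*erfi(sqrt(2)*3^(3/4)*x/6)


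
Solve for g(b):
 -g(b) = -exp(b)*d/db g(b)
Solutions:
 g(b) = C1*exp(-exp(-b))


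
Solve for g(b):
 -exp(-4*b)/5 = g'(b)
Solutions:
 g(b) = C1 + exp(-4*b)/20


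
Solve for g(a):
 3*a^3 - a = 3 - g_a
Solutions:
 g(a) = C1 - 3*a^4/4 + a^2/2 + 3*a


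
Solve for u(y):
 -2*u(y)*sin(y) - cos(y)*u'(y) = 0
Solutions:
 u(y) = C1*cos(y)^2


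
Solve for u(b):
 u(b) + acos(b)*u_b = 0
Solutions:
 u(b) = C1*exp(-Integral(1/acos(b), b))


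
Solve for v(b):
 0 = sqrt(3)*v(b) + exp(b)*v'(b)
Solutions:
 v(b) = C1*exp(sqrt(3)*exp(-b))


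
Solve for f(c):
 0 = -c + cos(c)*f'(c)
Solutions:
 f(c) = C1 + Integral(c/cos(c), c)


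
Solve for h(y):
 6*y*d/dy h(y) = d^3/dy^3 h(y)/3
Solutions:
 h(y) = C1 + Integral(C2*airyai(18^(1/3)*y) + C3*airybi(18^(1/3)*y), y)


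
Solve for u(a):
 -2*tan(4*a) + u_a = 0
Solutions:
 u(a) = C1 - log(cos(4*a))/2


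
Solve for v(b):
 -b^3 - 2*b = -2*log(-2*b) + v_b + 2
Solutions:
 v(b) = C1 - b^4/4 - b^2 + 2*b*log(-b) + 2*b*(-2 + log(2))


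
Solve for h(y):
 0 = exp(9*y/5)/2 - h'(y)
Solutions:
 h(y) = C1 + 5*exp(9*y/5)/18


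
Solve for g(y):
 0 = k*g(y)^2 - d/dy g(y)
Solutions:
 g(y) = -1/(C1 + k*y)


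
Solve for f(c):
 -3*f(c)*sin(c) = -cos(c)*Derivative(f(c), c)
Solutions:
 f(c) = C1/cos(c)^3


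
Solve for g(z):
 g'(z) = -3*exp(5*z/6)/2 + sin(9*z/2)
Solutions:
 g(z) = C1 - 9*exp(5*z/6)/5 - 2*cos(9*z/2)/9


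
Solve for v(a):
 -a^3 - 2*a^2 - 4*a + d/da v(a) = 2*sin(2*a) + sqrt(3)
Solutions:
 v(a) = C1 + a^4/4 + 2*a^3/3 + 2*a^2 + sqrt(3)*a - cos(2*a)


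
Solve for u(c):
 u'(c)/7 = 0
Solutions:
 u(c) = C1


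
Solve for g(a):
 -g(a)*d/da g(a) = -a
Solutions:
 g(a) = -sqrt(C1 + a^2)
 g(a) = sqrt(C1 + a^2)


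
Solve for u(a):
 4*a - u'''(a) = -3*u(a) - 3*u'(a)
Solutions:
 u(a) = C1*exp(-2^(1/3)*a*(2/(sqrt(5) + 3)^(1/3) + 2^(1/3)*(sqrt(5) + 3)^(1/3))/4)*sin(2^(1/3)*sqrt(3)*a*(-2^(1/3)*(sqrt(5) + 3)^(1/3) + 2/(sqrt(5) + 3)^(1/3))/4) + C2*exp(-2^(1/3)*a*(2/(sqrt(5) + 3)^(1/3) + 2^(1/3)*(sqrt(5) + 3)^(1/3))/4)*cos(2^(1/3)*sqrt(3)*a*(-2^(1/3)*(sqrt(5) + 3)^(1/3) + 2/(sqrt(5) + 3)^(1/3))/4) + C3*exp(2^(1/3)*a*((sqrt(5) + 3)^(-1/3) + 2^(1/3)*(sqrt(5) + 3)^(1/3)/2)) - 4*a/3 + 4/3


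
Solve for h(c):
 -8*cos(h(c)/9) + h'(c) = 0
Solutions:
 -8*c - 9*log(sin(h(c)/9) - 1)/2 + 9*log(sin(h(c)/9) + 1)/2 = C1


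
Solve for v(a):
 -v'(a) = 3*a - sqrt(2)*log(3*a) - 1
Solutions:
 v(a) = C1 - 3*a^2/2 + sqrt(2)*a*log(a) - sqrt(2)*a + a + sqrt(2)*a*log(3)


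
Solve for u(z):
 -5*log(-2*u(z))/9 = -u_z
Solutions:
 -9*Integral(1/(log(-_y) + log(2)), (_y, u(z)))/5 = C1 - z


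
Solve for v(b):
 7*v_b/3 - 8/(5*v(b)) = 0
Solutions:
 v(b) = -sqrt(C1 + 1680*b)/35
 v(b) = sqrt(C1 + 1680*b)/35


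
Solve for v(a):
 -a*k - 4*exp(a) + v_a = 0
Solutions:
 v(a) = C1 + a^2*k/2 + 4*exp(a)


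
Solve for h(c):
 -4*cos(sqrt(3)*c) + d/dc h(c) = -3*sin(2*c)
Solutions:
 h(c) = C1 + 4*sqrt(3)*sin(sqrt(3)*c)/3 + 3*cos(2*c)/2


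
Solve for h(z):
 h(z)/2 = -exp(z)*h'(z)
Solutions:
 h(z) = C1*exp(exp(-z)/2)


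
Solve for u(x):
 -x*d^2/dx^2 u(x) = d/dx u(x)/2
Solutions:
 u(x) = C1 + C2*sqrt(x)


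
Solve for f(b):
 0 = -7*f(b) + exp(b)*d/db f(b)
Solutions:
 f(b) = C1*exp(-7*exp(-b))


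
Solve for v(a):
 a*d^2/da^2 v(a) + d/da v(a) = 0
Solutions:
 v(a) = C1 + C2*log(a)


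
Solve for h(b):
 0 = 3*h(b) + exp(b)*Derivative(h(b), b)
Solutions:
 h(b) = C1*exp(3*exp(-b))


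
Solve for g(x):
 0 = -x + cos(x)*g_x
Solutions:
 g(x) = C1 + Integral(x/cos(x), x)


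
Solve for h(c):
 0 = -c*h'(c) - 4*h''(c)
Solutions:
 h(c) = C1 + C2*erf(sqrt(2)*c/4)


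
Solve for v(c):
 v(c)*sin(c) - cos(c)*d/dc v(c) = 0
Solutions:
 v(c) = C1/cos(c)


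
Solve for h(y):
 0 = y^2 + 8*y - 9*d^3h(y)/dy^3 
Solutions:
 h(y) = C1 + C2*y + C3*y^2 + y^5/540 + y^4/27


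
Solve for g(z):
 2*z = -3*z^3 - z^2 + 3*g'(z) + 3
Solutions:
 g(z) = C1 + z^4/4 + z^3/9 + z^2/3 - z


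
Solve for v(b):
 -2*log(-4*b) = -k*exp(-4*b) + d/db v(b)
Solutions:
 v(b) = C1 - 2*b*log(-b) + 2*b*(1 - 2*log(2)) - k*exp(-4*b)/4


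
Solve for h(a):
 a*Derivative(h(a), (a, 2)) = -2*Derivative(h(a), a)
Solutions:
 h(a) = C1 + C2/a


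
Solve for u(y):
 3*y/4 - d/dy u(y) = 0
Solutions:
 u(y) = C1 + 3*y^2/8


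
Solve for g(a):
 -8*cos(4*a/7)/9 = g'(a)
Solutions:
 g(a) = C1 - 14*sin(4*a/7)/9


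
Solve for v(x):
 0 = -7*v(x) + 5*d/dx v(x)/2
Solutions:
 v(x) = C1*exp(14*x/5)


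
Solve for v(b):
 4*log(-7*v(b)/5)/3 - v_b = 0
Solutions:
 -3*Integral(1/(log(-_y) - log(5) + log(7)), (_y, v(b)))/4 = C1 - b


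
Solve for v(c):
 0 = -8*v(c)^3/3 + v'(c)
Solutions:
 v(c) = -sqrt(6)*sqrt(-1/(C1 + 8*c))/2
 v(c) = sqrt(6)*sqrt(-1/(C1 + 8*c))/2


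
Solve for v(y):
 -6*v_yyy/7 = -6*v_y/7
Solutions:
 v(y) = C1 + C2*exp(-y) + C3*exp(y)


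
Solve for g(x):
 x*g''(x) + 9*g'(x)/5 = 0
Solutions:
 g(x) = C1 + C2/x^(4/5)


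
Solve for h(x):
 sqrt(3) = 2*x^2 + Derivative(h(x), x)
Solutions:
 h(x) = C1 - 2*x^3/3 + sqrt(3)*x


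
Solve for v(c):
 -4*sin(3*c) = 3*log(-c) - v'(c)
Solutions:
 v(c) = C1 + 3*c*log(-c) - 3*c - 4*cos(3*c)/3


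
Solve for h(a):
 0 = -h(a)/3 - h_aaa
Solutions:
 h(a) = C3*exp(-3^(2/3)*a/3) + (C1*sin(3^(1/6)*a/2) + C2*cos(3^(1/6)*a/2))*exp(3^(2/3)*a/6)


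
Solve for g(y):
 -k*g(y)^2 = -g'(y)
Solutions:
 g(y) = -1/(C1 + k*y)


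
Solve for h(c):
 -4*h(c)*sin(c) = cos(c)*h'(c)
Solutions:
 h(c) = C1*cos(c)^4


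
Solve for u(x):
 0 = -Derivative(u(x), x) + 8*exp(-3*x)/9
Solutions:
 u(x) = C1 - 8*exp(-3*x)/27


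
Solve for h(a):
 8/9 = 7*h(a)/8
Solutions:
 h(a) = 64/63


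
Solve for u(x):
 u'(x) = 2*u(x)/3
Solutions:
 u(x) = C1*exp(2*x/3)


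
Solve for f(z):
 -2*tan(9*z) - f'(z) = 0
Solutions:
 f(z) = C1 + 2*log(cos(9*z))/9


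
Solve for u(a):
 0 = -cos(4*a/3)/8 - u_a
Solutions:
 u(a) = C1 - 3*sin(4*a/3)/32


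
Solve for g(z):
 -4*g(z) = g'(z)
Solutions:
 g(z) = C1*exp(-4*z)


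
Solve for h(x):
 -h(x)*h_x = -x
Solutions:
 h(x) = -sqrt(C1 + x^2)
 h(x) = sqrt(C1 + x^2)


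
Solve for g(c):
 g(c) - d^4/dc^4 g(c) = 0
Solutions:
 g(c) = C1*exp(-c) + C2*exp(c) + C3*sin(c) + C4*cos(c)


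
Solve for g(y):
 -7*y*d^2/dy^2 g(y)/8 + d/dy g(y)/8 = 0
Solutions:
 g(y) = C1 + C2*y^(8/7)


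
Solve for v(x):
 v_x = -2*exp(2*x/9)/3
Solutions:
 v(x) = C1 - 3*exp(2*x/9)


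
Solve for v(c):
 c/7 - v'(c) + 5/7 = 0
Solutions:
 v(c) = C1 + c^2/14 + 5*c/7


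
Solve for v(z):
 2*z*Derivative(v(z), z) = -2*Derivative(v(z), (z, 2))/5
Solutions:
 v(z) = C1 + C2*erf(sqrt(10)*z/2)


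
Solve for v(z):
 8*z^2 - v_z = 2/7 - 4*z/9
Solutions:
 v(z) = C1 + 8*z^3/3 + 2*z^2/9 - 2*z/7


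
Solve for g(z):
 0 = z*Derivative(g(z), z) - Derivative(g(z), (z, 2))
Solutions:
 g(z) = C1 + C2*erfi(sqrt(2)*z/2)


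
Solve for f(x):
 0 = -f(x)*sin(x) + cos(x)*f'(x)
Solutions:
 f(x) = C1/cos(x)


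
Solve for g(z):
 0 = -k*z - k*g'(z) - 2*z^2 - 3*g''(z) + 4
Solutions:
 g(z) = C1 + C2*exp(-k*z/3) - z^2/2 - 2*z^3/(3*k) + 7*z/k + 6*z^2/k^2 - 36*z/k^3


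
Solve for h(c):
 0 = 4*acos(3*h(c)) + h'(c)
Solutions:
 Integral(1/acos(3*_y), (_y, h(c))) = C1 - 4*c


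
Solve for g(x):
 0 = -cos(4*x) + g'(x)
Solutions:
 g(x) = C1 + sin(4*x)/4


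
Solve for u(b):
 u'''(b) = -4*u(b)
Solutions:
 u(b) = C3*exp(-2^(2/3)*b) + (C1*sin(2^(2/3)*sqrt(3)*b/2) + C2*cos(2^(2/3)*sqrt(3)*b/2))*exp(2^(2/3)*b/2)


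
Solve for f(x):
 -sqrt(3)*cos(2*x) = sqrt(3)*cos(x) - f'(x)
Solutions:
 f(x) = C1 + sqrt(3)*sin(x) + sqrt(3)*sin(2*x)/2


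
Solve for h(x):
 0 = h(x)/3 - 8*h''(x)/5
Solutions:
 h(x) = C1*exp(-sqrt(30)*x/12) + C2*exp(sqrt(30)*x/12)


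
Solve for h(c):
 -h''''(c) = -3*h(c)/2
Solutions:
 h(c) = C1*exp(-2^(3/4)*3^(1/4)*c/2) + C2*exp(2^(3/4)*3^(1/4)*c/2) + C3*sin(2^(3/4)*3^(1/4)*c/2) + C4*cos(2^(3/4)*3^(1/4)*c/2)


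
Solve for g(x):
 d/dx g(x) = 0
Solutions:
 g(x) = C1


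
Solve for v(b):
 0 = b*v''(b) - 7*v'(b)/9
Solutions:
 v(b) = C1 + C2*b^(16/9)


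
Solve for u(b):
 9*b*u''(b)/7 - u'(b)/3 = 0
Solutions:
 u(b) = C1 + C2*b^(34/27)


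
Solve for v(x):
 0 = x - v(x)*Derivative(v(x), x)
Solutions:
 v(x) = -sqrt(C1 + x^2)
 v(x) = sqrt(C1 + x^2)


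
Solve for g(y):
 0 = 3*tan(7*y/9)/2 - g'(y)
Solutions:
 g(y) = C1 - 27*log(cos(7*y/9))/14


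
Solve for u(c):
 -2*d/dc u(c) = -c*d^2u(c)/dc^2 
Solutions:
 u(c) = C1 + C2*c^3


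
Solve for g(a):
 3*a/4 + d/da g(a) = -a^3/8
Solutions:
 g(a) = C1 - a^4/32 - 3*a^2/8


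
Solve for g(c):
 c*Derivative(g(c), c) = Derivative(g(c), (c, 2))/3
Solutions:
 g(c) = C1 + C2*erfi(sqrt(6)*c/2)


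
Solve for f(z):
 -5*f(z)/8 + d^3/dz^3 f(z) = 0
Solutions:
 f(z) = C3*exp(5^(1/3)*z/2) + (C1*sin(sqrt(3)*5^(1/3)*z/4) + C2*cos(sqrt(3)*5^(1/3)*z/4))*exp(-5^(1/3)*z/4)


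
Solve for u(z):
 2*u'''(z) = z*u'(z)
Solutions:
 u(z) = C1 + Integral(C2*airyai(2^(2/3)*z/2) + C3*airybi(2^(2/3)*z/2), z)


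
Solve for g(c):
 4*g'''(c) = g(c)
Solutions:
 g(c) = C3*exp(2^(1/3)*c/2) + (C1*sin(2^(1/3)*sqrt(3)*c/4) + C2*cos(2^(1/3)*sqrt(3)*c/4))*exp(-2^(1/3)*c/4)


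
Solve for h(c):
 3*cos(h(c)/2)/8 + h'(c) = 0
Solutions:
 3*c/8 - log(sin(h(c)/2) - 1) + log(sin(h(c)/2) + 1) = C1


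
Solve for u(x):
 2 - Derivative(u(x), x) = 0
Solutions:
 u(x) = C1 + 2*x


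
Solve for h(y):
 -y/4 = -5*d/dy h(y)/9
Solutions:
 h(y) = C1 + 9*y^2/40


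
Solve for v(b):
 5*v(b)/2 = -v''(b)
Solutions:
 v(b) = C1*sin(sqrt(10)*b/2) + C2*cos(sqrt(10)*b/2)


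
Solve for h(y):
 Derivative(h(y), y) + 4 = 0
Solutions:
 h(y) = C1 - 4*y


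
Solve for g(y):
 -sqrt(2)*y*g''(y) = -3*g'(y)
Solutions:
 g(y) = C1 + C2*y^(1 + 3*sqrt(2)/2)


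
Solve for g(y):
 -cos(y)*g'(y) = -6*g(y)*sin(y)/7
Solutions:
 g(y) = C1/cos(y)^(6/7)


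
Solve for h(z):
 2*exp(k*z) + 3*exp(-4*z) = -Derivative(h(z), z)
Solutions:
 h(z) = C1 + 3*exp(-4*z)/4 - 2*exp(k*z)/k


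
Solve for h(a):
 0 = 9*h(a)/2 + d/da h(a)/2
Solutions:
 h(a) = C1*exp(-9*a)


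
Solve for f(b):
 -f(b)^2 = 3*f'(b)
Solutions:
 f(b) = 3/(C1 + b)


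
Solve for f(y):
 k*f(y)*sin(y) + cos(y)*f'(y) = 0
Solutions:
 f(y) = C1*exp(k*log(cos(y)))


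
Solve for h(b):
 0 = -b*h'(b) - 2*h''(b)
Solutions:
 h(b) = C1 + C2*erf(b/2)


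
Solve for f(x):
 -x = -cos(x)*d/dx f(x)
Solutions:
 f(x) = C1 + Integral(x/cos(x), x)


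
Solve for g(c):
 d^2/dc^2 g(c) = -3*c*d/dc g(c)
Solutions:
 g(c) = C1 + C2*erf(sqrt(6)*c/2)


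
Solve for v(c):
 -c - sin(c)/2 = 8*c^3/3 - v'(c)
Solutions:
 v(c) = C1 + 2*c^4/3 + c^2/2 - cos(c)/2


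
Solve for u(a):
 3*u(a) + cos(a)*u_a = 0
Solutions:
 u(a) = C1*(sin(a) - 1)^(3/2)/(sin(a) + 1)^(3/2)


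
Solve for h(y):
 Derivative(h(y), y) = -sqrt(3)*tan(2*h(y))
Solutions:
 h(y) = -asin(C1*exp(-2*sqrt(3)*y))/2 + pi/2
 h(y) = asin(C1*exp(-2*sqrt(3)*y))/2


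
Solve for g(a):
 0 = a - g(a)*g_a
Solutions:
 g(a) = -sqrt(C1 + a^2)
 g(a) = sqrt(C1 + a^2)


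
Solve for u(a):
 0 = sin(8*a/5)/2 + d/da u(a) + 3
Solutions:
 u(a) = C1 - 3*a + 5*cos(8*a/5)/16


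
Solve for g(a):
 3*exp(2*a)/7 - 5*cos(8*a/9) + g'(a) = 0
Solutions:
 g(a) = C1 - 3*exp(2*a)/14 + 45*sin(8*a/9)/8


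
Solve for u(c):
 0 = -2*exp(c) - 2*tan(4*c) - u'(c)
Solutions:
 u(c) = C1 - 2*exp(c) + log(cos(4*c))/2


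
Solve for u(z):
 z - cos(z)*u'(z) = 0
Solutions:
 u(z) = C1 + Integral(z/cos(z), z)


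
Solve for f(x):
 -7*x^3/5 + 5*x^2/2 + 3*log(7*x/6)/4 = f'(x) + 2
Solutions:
 f(x) = C1 - 7*x^4/20 + 5*x^3/6 + 3*x*log(x)/4 - 11*x/4 - 3*x*log(6)/4 + 3*x*log(7)/4


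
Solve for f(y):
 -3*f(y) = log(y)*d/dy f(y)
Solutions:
 f(y) = C1*exp(-3*li(y))


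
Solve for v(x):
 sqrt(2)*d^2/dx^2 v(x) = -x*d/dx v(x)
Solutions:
 v(x) = C1 + C2*erf(2^(1/4)*x/2)


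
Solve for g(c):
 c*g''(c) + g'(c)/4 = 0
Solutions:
 g(c) = C1 + C2*c^(3/4)


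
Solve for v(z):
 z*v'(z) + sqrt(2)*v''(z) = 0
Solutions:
 v(z) = C1 + C2*erf(2^(1/4)*z/2)


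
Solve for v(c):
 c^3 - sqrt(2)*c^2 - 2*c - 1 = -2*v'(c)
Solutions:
 v(c) = C1 - c^4/8 + sqrt(2)*c^3/6 + c^2/2 + c/2


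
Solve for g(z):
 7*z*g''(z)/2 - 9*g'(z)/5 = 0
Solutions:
 g(z) = C1 + C2*z^(53/35)


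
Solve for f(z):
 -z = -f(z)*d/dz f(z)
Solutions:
 f(z) = -sqrt(C1 + z^2)
 f(z) = sqrt(C1 + z^2)


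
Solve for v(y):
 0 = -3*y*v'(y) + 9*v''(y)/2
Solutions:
 v(y) = C1 + C2*erfi(sqrt(3)*y/3)


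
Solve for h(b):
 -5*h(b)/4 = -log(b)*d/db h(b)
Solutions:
 h(b) = C1*exp(5*li(b)/4)


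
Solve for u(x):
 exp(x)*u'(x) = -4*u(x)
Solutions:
 u(x) = C1*exp(4*exp(-x))


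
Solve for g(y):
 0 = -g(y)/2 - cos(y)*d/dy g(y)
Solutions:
 g(y) = C1*(sin(y) - 1)^(1/4)/(sin(y) + 1)^(1/4)


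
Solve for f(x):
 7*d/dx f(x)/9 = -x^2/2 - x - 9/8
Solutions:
 f(x) = C1 - 3*x^3/14 - 9*x^2/14 - 81*x/56


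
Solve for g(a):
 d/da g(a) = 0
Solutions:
 g(a) = C1


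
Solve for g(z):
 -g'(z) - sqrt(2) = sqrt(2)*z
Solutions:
 g(z) = C1 - sqrt(2)*z^2/2 - sqrt(2)*z


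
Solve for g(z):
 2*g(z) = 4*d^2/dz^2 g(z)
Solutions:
 g(z) = C1*exp(-sqrt(2)*z/2) + C2*exp(sqrt(2)*z/2)


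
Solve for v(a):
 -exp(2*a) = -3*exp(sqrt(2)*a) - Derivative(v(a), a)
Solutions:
 v(a) = C1 + exp(2*a)/2 - 3*sqrt(2)*exp(sqrt(2)*a)/2


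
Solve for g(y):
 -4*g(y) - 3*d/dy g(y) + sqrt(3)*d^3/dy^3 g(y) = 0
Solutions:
 g(y) = C1*exp(-y*(3^(5/6)/(sqrt(12 - sqrt(3)) + 2*sqrt(3))^(1/3) + 3^(2/3)*(sqrt(12 - sqrt(3)) + 2*sqrt(3))^(1/3))/6)*sin(y*(-3^(1/6)*(sqrt(12 - sqrt(3)) + 2*sqrt(3))^(1/3) + 3^(1/3)/(sqrt(12 - sqrt(3)) + 2*sqrt(3))^(1/3))/2) + C2*exp(-y*(3^(5/6)/(sqrt(12 - sqrt(3)) + 2*sqrt(3))^(1/3) + 3^(2/3)*(sqrt(12 - sqrt(3)) + 2*sqrt(3))^(1/3))/6)*cos(y*(-3^(1/6)*(sqrt(12 - sqrt(3)) + 2*sqrt(3))^(1/3) + 3^(1/3)/(sqrt(12 - sqrt(3)) + 2*sqrt(3))^(1/3))/2) + C3*exp(y*(3^(5/6)/(sqrt(12 - sqrt(3)) + 2*sqrt(3))^(1/3) + 3^(2/3)*(sqrt(12 - sqrt(3)) + 2*sqrt(3))^(1/3))/3)


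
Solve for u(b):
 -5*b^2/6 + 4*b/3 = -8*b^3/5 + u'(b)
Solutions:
 u(b) = C1 + 2*b^4/5 - 5*b^3/18 + 2*b^2/3


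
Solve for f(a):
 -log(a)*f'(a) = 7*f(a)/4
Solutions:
 f(a) = C1*exp(-7*li(a)/4)


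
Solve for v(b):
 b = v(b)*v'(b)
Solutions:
 v(b) = -sqrt(C1 + b^2)
 v(b) = sqrt(C1 + b^2)


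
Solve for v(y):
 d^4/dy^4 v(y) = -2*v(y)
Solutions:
 v(y) = (C1*sin(2^(3/4)*y/2) + C2*cos(2^(3/4)*y/2))*exp(-2^(3/4)*y/2) + (C3*sin(2^(3/4)*y/2) + C4*cos(2^(3/4)*y/2))*exp(2^(3/4)*y/2)


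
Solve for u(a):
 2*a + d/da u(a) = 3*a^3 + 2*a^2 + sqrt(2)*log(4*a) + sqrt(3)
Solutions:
 u(a) = C1 + 3*a^4/4 + 2*a^3/3 - a^2 + sqrt(2)*a*log(a) - sqrt(2)*a + sqrt(3)*a + 2*sqrt(2)*a*log(2)


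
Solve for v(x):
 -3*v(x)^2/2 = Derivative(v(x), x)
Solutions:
 v(x) = 2/(C1 + 3*x)


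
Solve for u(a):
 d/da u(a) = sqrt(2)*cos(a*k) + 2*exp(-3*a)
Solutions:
 u(a) = C1 - 2*exp(-3*a)/3 + sqrt(2)*sin(a*k)/k


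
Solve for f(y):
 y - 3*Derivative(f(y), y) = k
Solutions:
 f(y) = C1 - k*y/3 + y^2/6


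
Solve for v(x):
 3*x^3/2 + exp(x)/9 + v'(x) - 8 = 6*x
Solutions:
 v(x) = C1 - 3*x^4/8 + 3*x^2 + 8*x - exp(x)/9


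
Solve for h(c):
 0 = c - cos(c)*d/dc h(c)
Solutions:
 h(c) = C1 + Integral(c/cos(c), c)


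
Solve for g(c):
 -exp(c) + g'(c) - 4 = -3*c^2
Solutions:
 g(c) = C1 - c^3 + 4*c + exp(c)


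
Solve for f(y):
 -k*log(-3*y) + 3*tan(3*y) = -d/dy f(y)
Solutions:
 f(y) = C1 + k*y*(log(-y) - 1) + k*y*log(3) + log(cos(3*y))


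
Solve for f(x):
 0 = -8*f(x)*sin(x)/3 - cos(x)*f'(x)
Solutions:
 f(x) = C1*cos(x)^(8/3)


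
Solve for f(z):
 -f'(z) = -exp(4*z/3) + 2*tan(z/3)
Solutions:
 f(z) = C1 + 3*exp(4*z/3)/4 + 6*log(cos(z/3))


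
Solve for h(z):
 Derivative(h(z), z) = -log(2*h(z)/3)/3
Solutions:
 3*Integral(1/(log(_y) - log(3) + log(2)), (_y, h(z))) = C1 - z


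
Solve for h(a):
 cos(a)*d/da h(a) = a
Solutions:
 h(a) = C1 + Integral(a/cos(a), a)


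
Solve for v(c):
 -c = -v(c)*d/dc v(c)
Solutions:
 v(c) = -sqrt(C1 + c^2)
 v(c) = sqrt(C1 + c^2)


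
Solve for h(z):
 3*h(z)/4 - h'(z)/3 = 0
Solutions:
 h(z) = C1*exp(9*z/4)


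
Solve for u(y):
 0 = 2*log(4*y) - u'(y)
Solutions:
 u(y) = C1 + 2*y*log(y) - 2*y + y*log(16)


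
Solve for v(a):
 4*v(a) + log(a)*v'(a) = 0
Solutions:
 v(a) = C1*exp(-4*li(a))


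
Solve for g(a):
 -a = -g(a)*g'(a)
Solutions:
 g(a) = -sqrt(C1 + a^2)
 g(a) = sqrt(C1 + a^2)


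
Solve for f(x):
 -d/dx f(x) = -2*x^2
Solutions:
 f(x) = C1 + 2*x^3/3


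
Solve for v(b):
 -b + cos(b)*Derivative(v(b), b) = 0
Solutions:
 v(b) = C1 + Integral(b/cos(b), b)


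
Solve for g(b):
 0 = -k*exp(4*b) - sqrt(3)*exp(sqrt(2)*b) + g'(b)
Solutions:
 g(b) = C1 + k*exp(4*b)/4 + sqrt(6)*exp(sqrt(2)*b)/2


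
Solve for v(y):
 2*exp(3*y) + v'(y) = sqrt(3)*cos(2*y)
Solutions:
 v(y) = C1 - 2*exp(3*y)/3 + sqrt(3)*sin(2*y)/2


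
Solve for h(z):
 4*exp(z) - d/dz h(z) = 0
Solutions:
 h(z) = C1 + 4*exp(z)


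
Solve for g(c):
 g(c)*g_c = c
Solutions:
 g(c) = -sqrt(C1 + c^2)
 g(c) = sqrt(C1 + c^2)


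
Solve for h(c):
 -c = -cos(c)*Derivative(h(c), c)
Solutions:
 h(c) = C1 + Integral(c/cos(c), c)


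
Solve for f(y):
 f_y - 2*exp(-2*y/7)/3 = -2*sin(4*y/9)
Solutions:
 f(y) = C1 + 9*cos(4*y/9)/2 - 7*exp(-2*y/7)/3


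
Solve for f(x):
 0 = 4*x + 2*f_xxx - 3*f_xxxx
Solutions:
 f(x) = C1 + C2*x + C3*x^2 + C4*exp(2*x/3) - x^4/12 - x^3/2


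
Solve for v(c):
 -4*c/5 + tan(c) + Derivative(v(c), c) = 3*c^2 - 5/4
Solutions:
 v(c) = C1 + c^3 + 2*c^2/5 - 5*c/4 + log(cos(c))


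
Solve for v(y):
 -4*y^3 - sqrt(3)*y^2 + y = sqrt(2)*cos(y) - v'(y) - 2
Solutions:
 v(y) = C1 + y^4 + sqrt(3)*y^3/3 - y^2/2 - 2*y + sqrt(2)*sin(y)


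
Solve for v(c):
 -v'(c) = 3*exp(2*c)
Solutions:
 v(c) = C1 - 3*exp(2*c)/2


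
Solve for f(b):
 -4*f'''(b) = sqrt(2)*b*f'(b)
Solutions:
 f(b) = C1 + Integral(C2*airyai(-sqrt(2)*b/2) + C3*airybi(-sqrt(2)*b/2), b)


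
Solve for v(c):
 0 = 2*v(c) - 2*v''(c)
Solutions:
 v(c) = C1*exp(-c) + C2*exp(c)


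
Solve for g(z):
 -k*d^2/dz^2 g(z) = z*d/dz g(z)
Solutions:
 g(z) = C1 + C2*sqrt(k)*erf(sqrt(2)*z*sqrt(1/k)/2)


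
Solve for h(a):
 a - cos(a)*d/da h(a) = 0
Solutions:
 h(a) = C1 + Integral(a/cos(a), a)


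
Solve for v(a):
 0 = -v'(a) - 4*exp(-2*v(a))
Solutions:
 v(a) = log(-sqrt(C1 - 8*a))
 v(a) = log(C1 - 8*a)/2


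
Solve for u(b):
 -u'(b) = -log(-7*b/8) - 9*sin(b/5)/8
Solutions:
 u(b) = C1 + b*log(-b) - 3*b*log(2) - b + b*log(7) - 45*cos(b/5)/8


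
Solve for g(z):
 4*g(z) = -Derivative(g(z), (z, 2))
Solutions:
 g(z) = C1*sin(2*z) + C2*cos(2*z)


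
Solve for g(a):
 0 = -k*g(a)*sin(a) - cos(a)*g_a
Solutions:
 g(a) = C1*exp(k*log(cos(a)))


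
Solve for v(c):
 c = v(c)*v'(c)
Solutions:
 v(c) = -sqrt(C1 + c^2)
 v(c) = sqrt(C1 + c^2)


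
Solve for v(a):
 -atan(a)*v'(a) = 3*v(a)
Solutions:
 v(a) = C1*exp(-3*Integral(1/atan(a), a))


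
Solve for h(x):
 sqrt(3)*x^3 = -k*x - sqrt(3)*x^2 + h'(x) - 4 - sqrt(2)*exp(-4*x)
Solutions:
 h(x) = C1 + k*x^2/2 + sqrt(3)*x^4/4 + sqrt(3)*x^3/3 + 4*x - sqrt(2)*exp(-4*x)/4


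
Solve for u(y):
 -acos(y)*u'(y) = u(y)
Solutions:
 u(y) = C1*exp(-Integral(1/acos(y), y))


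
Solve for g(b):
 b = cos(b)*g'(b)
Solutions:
 g(b) = C1 + Integral(b/cos(b), b)


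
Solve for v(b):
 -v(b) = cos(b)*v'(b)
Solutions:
 v(b) = C1*sqrt(sin(b) - 1)/sqrt(sin(b) + 1)


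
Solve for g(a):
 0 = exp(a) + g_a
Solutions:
 g(a) = C1 - exp(a)


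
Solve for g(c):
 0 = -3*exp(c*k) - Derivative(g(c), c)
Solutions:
 g(c) = C1 - 3*exp(c*k)/k


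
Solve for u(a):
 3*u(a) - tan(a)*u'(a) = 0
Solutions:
 u(a) = C1*sin(a)^3


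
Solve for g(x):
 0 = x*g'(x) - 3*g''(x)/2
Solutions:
 g(x) = C1 + C2*erfi(sqrt(3)*x/3)


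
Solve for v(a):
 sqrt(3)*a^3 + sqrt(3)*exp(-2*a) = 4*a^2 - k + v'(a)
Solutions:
 v(a) = C1 + sqrt(3)*a^4/4 - 4*a^3/3 + a*k - sqrt(3)*exp(-2*a)/2


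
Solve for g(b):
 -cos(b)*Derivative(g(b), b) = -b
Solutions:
 g(b) = C1 + Integral(b/cos(b), b)


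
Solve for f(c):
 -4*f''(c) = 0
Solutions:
 f(c) = C1 + C2*c


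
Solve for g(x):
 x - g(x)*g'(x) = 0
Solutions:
 g(x) = -sqrt(C1 + x^2)
 g(x) = sqrt(C1 + x^2)


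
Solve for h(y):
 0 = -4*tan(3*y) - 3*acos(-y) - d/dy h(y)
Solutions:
 h(y) = C1 - 3*y*acos(-y) - 3*sqrt(1 - y^2) + 4*log(cos(3*y))/3


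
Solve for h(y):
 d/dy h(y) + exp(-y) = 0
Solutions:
 h(y) = C1 + exp(-y)


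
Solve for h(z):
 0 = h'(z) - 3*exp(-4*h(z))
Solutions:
 h(z) = log(-I*(C1 + 12*z)^(1/4))
 h(z) = log(I*(C1 + 12*z)^(1/4))
 h(z) = log(-(C1 + 12*z)^(1/4))
 h(z) = log(C1 + 12*z)/4


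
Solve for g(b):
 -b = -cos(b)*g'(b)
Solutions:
 g(b) = C1 + Integral(b/cos(b), b)


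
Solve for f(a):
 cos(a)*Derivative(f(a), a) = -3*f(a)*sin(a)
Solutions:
 f(a) = C1*cos(a)^3


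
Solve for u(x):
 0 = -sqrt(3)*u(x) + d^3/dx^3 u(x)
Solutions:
 u(x) = C3*exp(3^(1/6)*x) + (C1*sin(3^(2/3)*x/2) + C2*cos(3^(2/3)*x/2))*exp(-3^(1/6)*x/2)


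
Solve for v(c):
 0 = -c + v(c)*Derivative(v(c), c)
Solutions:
 v(c) = -sqrt(C1 + c^2)
 v(c) = sqrt(C1 + c^2)


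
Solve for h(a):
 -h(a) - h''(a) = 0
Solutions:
 h(a) = C1*sin(a) + C2*cos(a)


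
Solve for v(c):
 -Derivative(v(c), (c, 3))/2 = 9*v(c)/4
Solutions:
 v(c) = C3*exp(-6^(2/3)*c/2) + (C1*sin(3*2^(2/3)*3^(1/6)*c/4) + C2*cos(3*2^(2/3)*3^(1/6)*c/4))*exp(6^(2/3)*c/4)


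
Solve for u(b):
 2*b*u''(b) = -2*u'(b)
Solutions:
 u(b) = C1 + C2*log(b)


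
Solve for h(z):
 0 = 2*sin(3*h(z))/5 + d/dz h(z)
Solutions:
 2*z/5 + log(cos(3*h(z)) - 1)/6 - log(cos(3*h(z)) + 1)/6 = C1


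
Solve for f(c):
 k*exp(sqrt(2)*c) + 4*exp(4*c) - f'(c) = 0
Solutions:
 f(c) = C1 + sqrt(2)*k*exp(sqrt(2)*c)/2 + exp(4*c)


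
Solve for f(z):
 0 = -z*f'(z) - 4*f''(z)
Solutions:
 f(z) = C1 + C2*erf(sqrt(2)*z/4)


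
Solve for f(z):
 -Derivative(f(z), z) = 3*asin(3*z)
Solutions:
 f(z) = C1 - 3*z*asin(3*z) - sqrt(1 - 9*z^2)


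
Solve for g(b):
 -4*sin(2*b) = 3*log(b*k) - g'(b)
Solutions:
 g(b) = C1 + 3*b*log(b*k) - 3*b - 2*cos(2*b)


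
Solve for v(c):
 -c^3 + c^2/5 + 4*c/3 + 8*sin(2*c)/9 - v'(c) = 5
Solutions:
 v(c) = C1 - c^4/4 + c^3/15 + 2*c^2/3 - 5*c - 4*cos(2*c)/9


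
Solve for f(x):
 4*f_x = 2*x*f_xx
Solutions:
 f(x) = C1 + C2*x^3


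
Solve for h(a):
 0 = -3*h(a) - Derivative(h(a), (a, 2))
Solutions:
 h(a) = C1*sin(sqrt(3)*a) + C2*cos(sqrt(3)*a)


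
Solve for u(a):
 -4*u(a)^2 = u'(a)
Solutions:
 u(a) = 1/(C1 + 4*a)


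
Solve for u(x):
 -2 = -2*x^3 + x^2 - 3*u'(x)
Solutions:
 u(x) = C1 - x^4/6 + x^3/9 + 2*x/3


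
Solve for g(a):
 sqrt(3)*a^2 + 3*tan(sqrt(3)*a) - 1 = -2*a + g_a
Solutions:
 g(a) = C1 + sqrt(3)*a^3/3 + a^2 - a - sqrt(3)*log(cos(sqrt(3)*a))


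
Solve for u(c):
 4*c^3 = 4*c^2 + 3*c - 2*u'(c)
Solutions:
 u(c) = C1 - c^4/2 + 2*c^3/3 + 3*c^2/4


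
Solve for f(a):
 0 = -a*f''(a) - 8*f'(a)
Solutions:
 f(a) = C1 + C2/a^7


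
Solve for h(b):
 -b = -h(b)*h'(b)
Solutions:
 h(b) = -sqrt(C1 + b^2)
 h(b) = sqrt(C1 + b^2)


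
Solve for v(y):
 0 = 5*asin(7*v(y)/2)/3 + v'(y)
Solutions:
 Integral(1/asin(7*_y/2), (_y, v(y))) = C1 - 5*y/3


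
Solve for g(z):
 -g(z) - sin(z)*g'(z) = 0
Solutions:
 g(z) = C1*sqrt(cos(z) + 1)/sqrt(cos(z) - 1)


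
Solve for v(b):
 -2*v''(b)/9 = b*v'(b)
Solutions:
 v(b) = C1 + C2*erf(3*b/2)


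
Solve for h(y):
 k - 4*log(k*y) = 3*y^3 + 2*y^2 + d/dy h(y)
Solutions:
 h(y) = C1 - 3*y^4/4 - 2*y^3/3 + y*(k + 4) - 4*y*log(k*y)


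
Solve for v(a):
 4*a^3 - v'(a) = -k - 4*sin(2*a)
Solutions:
 v(a) = C1 + a^4 + a*k - 2*cos(2*a)


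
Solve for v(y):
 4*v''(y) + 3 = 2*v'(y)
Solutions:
 v(y) = C1 + C2*exp(y/2) + 3*y/2


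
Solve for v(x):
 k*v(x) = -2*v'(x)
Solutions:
 v(x) = C1*exp(-k*x/2)


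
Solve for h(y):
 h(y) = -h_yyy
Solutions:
 h(y) = C3*exp(-y) + (C1*sin(sqrt(3)*y/2) + C2*cos(sqrt(3)*y/2))*exp(y/2)


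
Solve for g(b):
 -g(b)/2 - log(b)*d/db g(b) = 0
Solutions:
 g(b) = C1*exp(-li(b)/2)


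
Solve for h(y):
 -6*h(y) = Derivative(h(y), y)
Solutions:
 h(y) = C1*exp(-6*y)


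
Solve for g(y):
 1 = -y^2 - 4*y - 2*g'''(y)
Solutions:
 g(y) = C1 + C2*y + C3*y^2 - y^5/120 - y^4/12 - y^3/12


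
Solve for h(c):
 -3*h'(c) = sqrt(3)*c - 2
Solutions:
 h(c) = C1 - sqrt(3)*c^2/6 + 2*c/3


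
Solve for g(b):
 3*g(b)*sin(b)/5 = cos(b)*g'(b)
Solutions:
 g(b) = C1/cos(b)^(3/5)


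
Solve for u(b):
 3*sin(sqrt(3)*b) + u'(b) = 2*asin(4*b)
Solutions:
 u(b) = C1 + 2*b*asin(4*b) + sqrt(1 - 16*b^2)/2 + sqrt(3)*cos(sqrt(3)*b)


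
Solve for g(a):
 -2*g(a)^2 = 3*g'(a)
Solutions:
 g(a) = 3/(C1 + 2*a)


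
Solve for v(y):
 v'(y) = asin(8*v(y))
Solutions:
 Integral(1/asin(8*_y), (_y, v(y))) = C1 + y


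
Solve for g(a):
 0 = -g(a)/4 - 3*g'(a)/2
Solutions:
 g(a) = C1*exp(-a/6)


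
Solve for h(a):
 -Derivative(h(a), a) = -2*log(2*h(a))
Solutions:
 -Integral(1/(log(_y) + log(2)), (_y, h(a)))/2 = C1 - a


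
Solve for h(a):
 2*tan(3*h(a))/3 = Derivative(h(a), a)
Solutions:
 h(a) = -asin(C1*exp(2*a))/3 + pi/3
 h(a) = asin(C1*exp(2*a))/3


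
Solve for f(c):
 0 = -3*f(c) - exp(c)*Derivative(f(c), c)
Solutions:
 f(c) = C1*exp(3*exp(-c))


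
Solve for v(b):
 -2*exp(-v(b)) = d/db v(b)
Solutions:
 v(b) = log(C1 - 2*b)


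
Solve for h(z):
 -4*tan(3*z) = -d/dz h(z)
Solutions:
 h(z) = C1 - 4*log(cos(3*z))/3


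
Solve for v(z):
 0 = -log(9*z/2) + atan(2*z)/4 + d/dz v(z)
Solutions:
 v(z) = C1 + z*log(z) - z*atan(2*z)/4 - z - z*log(2) + 2*z*log(3) + log(4*z^2 + 1)/16


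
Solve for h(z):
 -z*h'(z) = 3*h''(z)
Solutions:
 h(z) = C1 + C2*erf(sqrt(6)*z/6)


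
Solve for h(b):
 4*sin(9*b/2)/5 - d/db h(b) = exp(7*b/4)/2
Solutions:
 h(b) = C1 - 2*exp(7*b/4)/7 - 8*cos(9*b/2)/45


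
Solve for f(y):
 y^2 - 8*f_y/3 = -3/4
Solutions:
 f(y) = C1 + y^3/8 + 9*y/32


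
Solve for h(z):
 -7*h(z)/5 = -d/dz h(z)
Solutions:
 h(z) = C1*exp(7*z/5)


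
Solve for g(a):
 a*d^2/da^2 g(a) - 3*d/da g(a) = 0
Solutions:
 g(a) = C1 + C2*a^4


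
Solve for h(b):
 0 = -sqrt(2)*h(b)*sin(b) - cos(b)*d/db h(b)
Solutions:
 h(b) = C1*cos(b)^(sqrt(2))


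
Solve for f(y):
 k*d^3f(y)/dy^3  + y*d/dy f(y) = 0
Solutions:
 f(y) = C1 + Integral(C2*airyai(y*(-1/k)^(1/3)) + C3*airybi(y*(-1/k)^(1/3)), y)


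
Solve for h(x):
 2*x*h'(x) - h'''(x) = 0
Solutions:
 h(x) = C1 + Integral(C2*airyai(2^(1/3)*x) + C3*airybi(2^(1/3)*x), x)


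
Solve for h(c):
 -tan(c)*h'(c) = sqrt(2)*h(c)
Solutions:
 h(c) = C1/sin(c)^(sqrt(2))


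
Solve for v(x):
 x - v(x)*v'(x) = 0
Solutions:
 v(x) = -sqrt(C1 + x^2)
 v(x) = sqrt(C1 + x^2)


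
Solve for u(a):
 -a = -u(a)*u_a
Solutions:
 u(a) = -sqrt(C1 + a^2)
 u(a) = sqrt(C1 + a^2)


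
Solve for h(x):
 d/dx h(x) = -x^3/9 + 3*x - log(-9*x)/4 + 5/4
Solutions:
 h(x) = C1 - x^4/36 + 3*x^2/2 - x*log(-x)/4 + x*(3 - log(3))/2


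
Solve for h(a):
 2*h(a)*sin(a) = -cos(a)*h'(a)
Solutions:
 h(a) = C1*cos(a)^2


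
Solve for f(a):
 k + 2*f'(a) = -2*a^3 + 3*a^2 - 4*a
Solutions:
 f(a) = C1 - a^4/4 + a^3/2 - a^2 - a*k/2


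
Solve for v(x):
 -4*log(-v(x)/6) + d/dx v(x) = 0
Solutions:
 -Integral(1/(log(-_y) - log(6)), (_y, v(x)))/4 = C1 - x


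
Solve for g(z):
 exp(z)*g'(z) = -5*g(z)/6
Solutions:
 g(z) = C1*exp(5*exp(-z)/6)


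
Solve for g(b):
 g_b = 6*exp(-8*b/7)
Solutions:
 g(b) = C1 - 21*exp(-8*b/7)/4


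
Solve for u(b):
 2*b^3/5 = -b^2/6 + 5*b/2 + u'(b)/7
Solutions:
 u(b) = C1 + 7*b^4/10 + 7*b^3/18 - 35*b^2/4


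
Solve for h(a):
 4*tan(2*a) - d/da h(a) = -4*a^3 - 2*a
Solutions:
 h(a) = C1 + a^4 + a^2 - 2*log(cos(2*a))


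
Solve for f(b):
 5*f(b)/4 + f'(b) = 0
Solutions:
 f(b) = C1*exp(-5*b/4)


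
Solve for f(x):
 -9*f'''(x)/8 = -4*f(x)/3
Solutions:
 f(x) = C3*exp(2*2^(2/3)*x/3) + (C1*sin(2^(2/3)*sqrt(3)*x/3) + C2*cos(2^(2/3)*sqrt(3)*x/3))*exp(-2^(2/3)*x/3)


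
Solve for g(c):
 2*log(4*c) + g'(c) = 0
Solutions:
 g(c) = C1 - 2*c*log(c) - c*log(16) + 2*c


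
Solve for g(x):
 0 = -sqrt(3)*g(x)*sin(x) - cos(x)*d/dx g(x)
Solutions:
 g(x) = C1*cos(x)^(sqrt(3))


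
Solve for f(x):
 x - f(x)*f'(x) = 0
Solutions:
 f(x) = -sqrt(C1 + x^2)
 f(x) = sqrt(C1 + x^2)


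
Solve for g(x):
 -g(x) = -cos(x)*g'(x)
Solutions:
 g(x) = C1*sqrt(sin(x) + 1)/sqrt(sin(x) - 1)


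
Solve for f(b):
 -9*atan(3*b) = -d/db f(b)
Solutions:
 f(b) = C1 + 9*b*atan(3*b) - 3*log(9*b^2 + 1)/2


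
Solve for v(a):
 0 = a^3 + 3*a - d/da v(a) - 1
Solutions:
 v(a) = C1 + a^4/4 + 3*a^2/2 - a


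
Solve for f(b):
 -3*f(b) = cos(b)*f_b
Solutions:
 f(b) = C1*(sin(b) - 1)^(3/2)/(sin(b) + 1)^(3/2)


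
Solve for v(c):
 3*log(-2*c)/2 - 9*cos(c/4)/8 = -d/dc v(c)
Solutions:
 v(c) = C1 - 3*c*log(-c)/2 - 3*c*log(2)/2 + 3*c/2 + 9*sin(c/4)/2


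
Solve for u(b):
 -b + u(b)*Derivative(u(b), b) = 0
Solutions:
 u(b) = -sqrt(C1 + b^2)
 u(b) = sqrt(C1 + b^2)


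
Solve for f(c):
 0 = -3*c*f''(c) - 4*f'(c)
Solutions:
 f(c) = C1 + C2/c^(1/3)


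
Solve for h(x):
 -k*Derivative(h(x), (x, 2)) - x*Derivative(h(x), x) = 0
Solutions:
 h(x) = C1 + C2*sqrt(k)*erf(sqrt(2)*x*sqrt(1/k)/2)


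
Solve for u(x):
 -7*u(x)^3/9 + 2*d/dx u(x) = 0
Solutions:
 u(x) = -3*sqrt(-1/(C1 + 7*x))
 u(x) = 3*sqrt(-1/(C1 + 7*x))


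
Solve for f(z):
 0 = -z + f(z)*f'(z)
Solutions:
 f(z) = -sqrt(C1 + z^2)
 f(z) = sqrt(C1 + z^2)


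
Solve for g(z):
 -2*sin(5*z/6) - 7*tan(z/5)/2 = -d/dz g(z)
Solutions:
 g(z) = C1 - 35*log(cos(z/5))/2 - 12*cos(5*z/6)/5


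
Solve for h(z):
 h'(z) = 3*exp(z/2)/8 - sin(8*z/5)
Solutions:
 h(z) = C1 + 3*exp(z/2)/4 + 5*cos(8*z/5)/8


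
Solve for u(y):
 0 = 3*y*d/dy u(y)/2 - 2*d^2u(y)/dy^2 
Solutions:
 u(y) = C1 + C2*erfi(sqrt(6)*y/4)


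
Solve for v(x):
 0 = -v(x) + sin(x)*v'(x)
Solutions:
 v(x) = C1*sqrt(cos(x) - 1)/sqrt(cos(x) + 1)


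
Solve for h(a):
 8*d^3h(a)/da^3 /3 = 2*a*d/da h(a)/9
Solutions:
 h(a) = C1 + Integral(C2*airyai(18^(1/3)*a/6) + C3*airybi(18^(1/3)*a/6), a)


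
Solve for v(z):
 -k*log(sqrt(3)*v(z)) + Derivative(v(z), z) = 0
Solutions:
 Integral(1/(2*log(_y) + log(3)), (_y, v(z))) = C1 + k*z/2


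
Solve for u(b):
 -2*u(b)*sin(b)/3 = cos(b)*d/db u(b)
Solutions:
 u(b) = C1*cos(b)^(2/3)


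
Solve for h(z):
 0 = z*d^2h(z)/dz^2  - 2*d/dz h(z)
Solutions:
 h(z) = C1 + C2*z^3


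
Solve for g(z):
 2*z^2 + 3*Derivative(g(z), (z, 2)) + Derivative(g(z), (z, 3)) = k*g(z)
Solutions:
 g(z) = C1*exp(-z*((-k/2 + sqrt((2 - k)^2 - 4)/2 + 1)^(1/3) + 1 + (-k/2 + sqrt((2 - k)^2 - 4)/2 + 1)^(-1/3))) + C2*exp(z*((-k/2 + sqrt((2 - k)^2 - 4)/2 + 1)^(1/3)/2 - sqrt(3)*I*(-k/2 + sqrt((2 - k)^2 - 4)/2 + 1)^(1/3)/2 - 1 - 2/((-1 + sqrt(3)*I)*(-k/2 + sqrt((2 - k)^2 - 4)/2 + 1)^(1/3)))) + C3*exp(z*((-k/2 + sqrt((2 - k)^2 - 4)/2 + 1)^(1/3)/2 + sqrt(3)*I*(-k/2 + sqrt((2 - k)^2 - 4)/2 + 1)^(1/3)/2 - 1 + 2/((1 + sqrt(3)*I)*(-k/2 + sqrt((2 - k)^2 - 4)/2 + 1)^(1/3)))) + 2*z^2/k + 12/k^2


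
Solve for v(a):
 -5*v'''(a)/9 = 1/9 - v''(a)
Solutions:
 v(a) = C1 + C2*a + C3*exp(9*a/5) + a^2/18


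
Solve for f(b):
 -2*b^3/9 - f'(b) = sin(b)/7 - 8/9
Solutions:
 f(b) = C1 - b^4/18 + 8*b/9 + cos(b)/7


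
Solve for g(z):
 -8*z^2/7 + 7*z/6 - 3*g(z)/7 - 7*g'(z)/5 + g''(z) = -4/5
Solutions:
 g(z) = C1*exp(z*(49 - sqrt(4501))/70) + C2*exp(z*(49 + sqrt(4501))/70) - 8*z^2/3 + 1813*z/90 - 103117/1350


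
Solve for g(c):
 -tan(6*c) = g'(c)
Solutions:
 g(c) = C1 + log(cos(6*c))/6


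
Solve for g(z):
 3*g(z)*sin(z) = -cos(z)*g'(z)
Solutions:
 g(z) = C1*cos(z)^3


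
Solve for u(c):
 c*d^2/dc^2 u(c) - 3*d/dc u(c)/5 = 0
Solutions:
 u(c) = C1 + C2*c^(8/5)


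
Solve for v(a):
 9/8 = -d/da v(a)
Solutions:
 v(a) = C1 - 9*a/8


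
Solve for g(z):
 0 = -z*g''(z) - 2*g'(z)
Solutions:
 g(z) = C1 + C2/z


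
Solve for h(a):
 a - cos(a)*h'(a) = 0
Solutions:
 h(a) = C1 + Integral(a/cos(a), a)


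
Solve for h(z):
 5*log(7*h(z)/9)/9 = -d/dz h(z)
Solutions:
 -9*Integral(1/(-log(_y) - log(7) + 2*log(3)), (_y, h(z)))/5 = C1 - z


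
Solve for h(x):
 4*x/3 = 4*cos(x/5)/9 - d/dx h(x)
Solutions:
 h(x) = C1 - 2*x^2/3 + 20*sin(x/5)/9


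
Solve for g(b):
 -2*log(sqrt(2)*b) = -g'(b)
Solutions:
 g(b) = C1 + 2*b*log(b) - 2*b + b*log(2)


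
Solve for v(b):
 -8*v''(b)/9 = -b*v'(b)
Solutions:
 v(b) = C1 + C2*erfi(3*b/4)


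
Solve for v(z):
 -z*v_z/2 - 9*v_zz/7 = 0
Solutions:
 v(z) = C1 + C2*erf(sqrt(7)*z/6)


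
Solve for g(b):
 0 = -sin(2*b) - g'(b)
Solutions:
 g(b) = C1 + cos(2*b)/2


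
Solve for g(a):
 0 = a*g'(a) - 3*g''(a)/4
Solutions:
 g(a) = C1 + C2*erfi(sqrt(6)*a/3)


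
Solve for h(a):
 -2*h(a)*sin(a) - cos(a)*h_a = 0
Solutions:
 h(a) = C1*cos(a)^2


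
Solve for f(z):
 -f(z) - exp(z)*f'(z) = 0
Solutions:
 f(z) = C1*exp(exp(-z))


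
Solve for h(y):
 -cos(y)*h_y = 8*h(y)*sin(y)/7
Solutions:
 h(y) = C1*cos(y)^(8/7)


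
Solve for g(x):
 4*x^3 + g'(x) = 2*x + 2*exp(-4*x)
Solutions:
 g(x) = C1 - x^4 + x^2 - exp(-4*x)/2


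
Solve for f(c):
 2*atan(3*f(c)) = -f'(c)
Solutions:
 Integral(1/atan(3*_y), (_y, f(c))) = C1 - 2*c


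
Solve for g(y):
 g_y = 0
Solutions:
 g(y) = C1


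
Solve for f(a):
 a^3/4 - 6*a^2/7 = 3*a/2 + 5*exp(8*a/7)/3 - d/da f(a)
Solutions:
 f(a) = C1 - a^4/16 + 2*a^3/7 + 3*a^2/4 + 35*exp(8*a/7)/24


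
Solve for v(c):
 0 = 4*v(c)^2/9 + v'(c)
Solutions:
 v(c) = 9/(C1 + 4*c)


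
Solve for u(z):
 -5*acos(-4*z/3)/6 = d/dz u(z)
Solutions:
 u(z) = C1 - 5*z*acos(-4*z/3)/6 - 5*sqrt(9 - 16*z^2)/24


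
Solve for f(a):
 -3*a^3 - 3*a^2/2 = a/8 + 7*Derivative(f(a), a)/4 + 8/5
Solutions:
 f(a) = C1 - 3*a^4/7 - 2*a^3/7 - a^2/28 - 32*a/35


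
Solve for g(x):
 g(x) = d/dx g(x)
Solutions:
 g(x) = C1*exp(x)


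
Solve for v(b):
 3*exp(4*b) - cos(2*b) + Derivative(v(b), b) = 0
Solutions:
 v(b) = C1 - 3*exp(4*b)/4 + sin(2*b)/2


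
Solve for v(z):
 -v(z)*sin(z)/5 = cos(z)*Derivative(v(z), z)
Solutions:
 v(z) = C1*cos(z)^(1/5)


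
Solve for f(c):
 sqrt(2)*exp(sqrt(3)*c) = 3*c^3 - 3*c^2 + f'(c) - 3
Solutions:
 f(c) = C1 - 3*c^4/4 + c^3 + 3*c + sqrt(6)*exp(sqrt(3)*c)/3


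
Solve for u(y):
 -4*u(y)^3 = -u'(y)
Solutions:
 u(y) = -sqrt(2)*sqrt(-1/(C1 + 4*y))/2
 u(y) = sqrt(2)*sqrt(-1/(C1 + 4*y))/2


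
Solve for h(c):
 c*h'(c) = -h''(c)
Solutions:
 h(c) = C1 + C2*erf(sqrt(2)*c/2)


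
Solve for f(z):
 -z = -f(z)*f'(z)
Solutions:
 f(z) = -sqrt(C1 + z^2)
 f(z) = sqrt(C1 + z^2)


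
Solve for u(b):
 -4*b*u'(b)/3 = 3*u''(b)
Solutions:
 u(b) = C1 + C2*erf(sqrt(2)*b/3)


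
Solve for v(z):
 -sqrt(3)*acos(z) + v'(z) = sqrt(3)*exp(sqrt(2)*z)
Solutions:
 v(z) = C1 + sqrt(3)*(z*acos(z) - sqrt(1 - z^2)) + sqrt(6)*exp(sqrt(2)*z)/2


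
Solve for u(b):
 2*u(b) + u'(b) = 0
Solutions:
 u(b) = C1*exp(-2*b)


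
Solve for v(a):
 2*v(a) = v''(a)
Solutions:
 v(a) = C1*exp(-sqrt(2)*a) + C2*exp(sqrt(2)*a)


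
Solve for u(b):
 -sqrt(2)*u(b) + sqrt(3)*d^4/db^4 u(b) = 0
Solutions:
 u(b) = C1*exp(-2^(1/8)*3^(7/8)*b/3) + C2*exp(2^(1/8)*3^(7/8)*b/3) + C3*sin(2^(1/8)*3^(7/8)*b/3) + C4*cos(2^(1/8)*3^(7/8)*b/3)


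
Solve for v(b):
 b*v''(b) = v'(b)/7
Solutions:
 v(b) = C1 + C2*b^(8/7)


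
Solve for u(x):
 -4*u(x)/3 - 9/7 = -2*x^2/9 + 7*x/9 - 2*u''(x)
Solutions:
 u(x) = C1*exp(-sqrt(6)*x/3) + C2*exp(sqrt(6)*x/3) + x^2/6 - 7*x/12 - 13/28


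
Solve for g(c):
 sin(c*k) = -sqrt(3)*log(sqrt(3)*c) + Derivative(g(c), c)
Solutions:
 g(c) = C1 + sqrt(3)*c*(log(c) - 1) + sqrt(3)*c*log(3)/2 + Piecewise((-cos(c*k)/k, Ne(k, 0)), (0, True))


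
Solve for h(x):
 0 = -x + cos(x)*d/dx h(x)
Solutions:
 h(x) = C1 + Integral(x/cos(x), x)


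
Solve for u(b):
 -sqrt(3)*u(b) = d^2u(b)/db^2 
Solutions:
 u(b) = C1*sin(3^(1/4)*b) + C2*cos(3^(1/4)*b)


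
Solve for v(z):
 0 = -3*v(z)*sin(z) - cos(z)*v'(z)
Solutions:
 v(z) = C1*cos(z)^3


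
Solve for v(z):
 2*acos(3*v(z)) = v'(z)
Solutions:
 Integral(1/acos(3*_y), (_y, v(z))) = C1 + 2*z


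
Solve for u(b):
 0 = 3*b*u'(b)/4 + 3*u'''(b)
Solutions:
 u(b) = C1 + Integral(C2*airyai(-2^(1/3)*b/2) + C3*airybi(-2^(1/3)*b/2), b)


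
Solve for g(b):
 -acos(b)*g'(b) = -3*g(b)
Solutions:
 g(b) = C1*exp(3*Integral(1/acos(b), b))


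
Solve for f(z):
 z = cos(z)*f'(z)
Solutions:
 f(z) = C1 + Integral(z/cos(z), z)


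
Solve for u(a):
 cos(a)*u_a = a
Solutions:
 u(a) = C1 + Integral(a/cos(a), a)
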